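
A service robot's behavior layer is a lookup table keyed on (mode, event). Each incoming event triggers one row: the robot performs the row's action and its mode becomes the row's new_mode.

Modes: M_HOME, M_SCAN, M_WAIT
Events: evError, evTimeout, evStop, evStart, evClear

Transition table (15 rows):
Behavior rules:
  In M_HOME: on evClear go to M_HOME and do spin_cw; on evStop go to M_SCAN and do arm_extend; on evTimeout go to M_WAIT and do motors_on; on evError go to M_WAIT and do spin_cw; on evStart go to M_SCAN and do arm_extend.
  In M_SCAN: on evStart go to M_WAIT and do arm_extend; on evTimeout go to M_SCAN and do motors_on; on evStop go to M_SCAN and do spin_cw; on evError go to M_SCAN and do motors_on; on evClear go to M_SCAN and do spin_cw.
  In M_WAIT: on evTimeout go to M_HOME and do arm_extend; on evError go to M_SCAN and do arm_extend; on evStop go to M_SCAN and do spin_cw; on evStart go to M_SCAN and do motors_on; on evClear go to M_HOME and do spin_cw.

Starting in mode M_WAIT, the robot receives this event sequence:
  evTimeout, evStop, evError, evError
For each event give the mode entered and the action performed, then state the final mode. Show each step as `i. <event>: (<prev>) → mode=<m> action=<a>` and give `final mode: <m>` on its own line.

final mode: M_SCAN

1. evTimeout: (M_WAIT) → mode=M_HOME action=arm_extend
2. evStop: (M_HOME) → mode=M_SCAN action=arm_extend
3. evError: (M_SCAN) → mode=M_SCAN action=motors_on
4. evError: (M_SCAN) → mode=M_SCAN action=motors_on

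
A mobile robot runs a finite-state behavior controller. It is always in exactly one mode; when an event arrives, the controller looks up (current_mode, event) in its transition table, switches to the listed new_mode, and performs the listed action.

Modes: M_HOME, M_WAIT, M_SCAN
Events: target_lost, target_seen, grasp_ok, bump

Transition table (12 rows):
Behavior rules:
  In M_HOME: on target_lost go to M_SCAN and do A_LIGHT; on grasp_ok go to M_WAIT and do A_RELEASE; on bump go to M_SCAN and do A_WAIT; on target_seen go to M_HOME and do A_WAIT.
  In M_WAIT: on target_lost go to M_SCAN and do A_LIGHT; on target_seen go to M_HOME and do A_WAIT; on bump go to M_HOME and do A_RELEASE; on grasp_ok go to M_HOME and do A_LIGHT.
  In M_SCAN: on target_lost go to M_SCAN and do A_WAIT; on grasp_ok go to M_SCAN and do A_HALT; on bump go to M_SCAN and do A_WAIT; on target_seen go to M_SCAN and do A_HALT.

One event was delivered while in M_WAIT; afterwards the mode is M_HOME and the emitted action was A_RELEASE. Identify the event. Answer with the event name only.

try target_lost: (M_WAIT, target_lost) → (M_SCAN, A_LIGHT)
try target_seen: (M_WAIT, target_seen) → (M_HOME, A_WAIT)
try grasp_ok: (M_WAIT, grasp_ok) → (M_HOME, A_LIGHT)
try bump: (M_WAIT, bump) → (M_HOME, A_RELEASE)  ← matches

bump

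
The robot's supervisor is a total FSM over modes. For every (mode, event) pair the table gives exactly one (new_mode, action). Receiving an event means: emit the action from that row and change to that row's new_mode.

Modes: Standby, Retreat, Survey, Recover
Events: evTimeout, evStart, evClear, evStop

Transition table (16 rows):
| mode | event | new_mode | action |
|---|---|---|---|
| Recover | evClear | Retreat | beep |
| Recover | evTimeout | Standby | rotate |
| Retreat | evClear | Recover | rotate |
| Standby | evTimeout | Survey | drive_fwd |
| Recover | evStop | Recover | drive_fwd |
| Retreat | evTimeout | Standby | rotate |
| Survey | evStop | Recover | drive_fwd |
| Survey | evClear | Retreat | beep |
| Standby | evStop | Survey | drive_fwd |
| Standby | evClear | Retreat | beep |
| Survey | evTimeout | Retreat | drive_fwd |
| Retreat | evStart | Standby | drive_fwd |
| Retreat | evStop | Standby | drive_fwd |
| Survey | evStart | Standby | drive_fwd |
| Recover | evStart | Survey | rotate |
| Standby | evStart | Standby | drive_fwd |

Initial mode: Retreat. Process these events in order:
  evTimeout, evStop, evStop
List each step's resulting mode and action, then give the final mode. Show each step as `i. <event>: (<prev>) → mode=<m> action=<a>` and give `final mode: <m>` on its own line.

1. evTimeout: (Retreat) → mode=Standby action=rotate
2. evStop: (Standby) → mode=Survey action=drive_fwd
3. evStop: (Survey) → mode=Recover action=drive_fwd

final mode: Recover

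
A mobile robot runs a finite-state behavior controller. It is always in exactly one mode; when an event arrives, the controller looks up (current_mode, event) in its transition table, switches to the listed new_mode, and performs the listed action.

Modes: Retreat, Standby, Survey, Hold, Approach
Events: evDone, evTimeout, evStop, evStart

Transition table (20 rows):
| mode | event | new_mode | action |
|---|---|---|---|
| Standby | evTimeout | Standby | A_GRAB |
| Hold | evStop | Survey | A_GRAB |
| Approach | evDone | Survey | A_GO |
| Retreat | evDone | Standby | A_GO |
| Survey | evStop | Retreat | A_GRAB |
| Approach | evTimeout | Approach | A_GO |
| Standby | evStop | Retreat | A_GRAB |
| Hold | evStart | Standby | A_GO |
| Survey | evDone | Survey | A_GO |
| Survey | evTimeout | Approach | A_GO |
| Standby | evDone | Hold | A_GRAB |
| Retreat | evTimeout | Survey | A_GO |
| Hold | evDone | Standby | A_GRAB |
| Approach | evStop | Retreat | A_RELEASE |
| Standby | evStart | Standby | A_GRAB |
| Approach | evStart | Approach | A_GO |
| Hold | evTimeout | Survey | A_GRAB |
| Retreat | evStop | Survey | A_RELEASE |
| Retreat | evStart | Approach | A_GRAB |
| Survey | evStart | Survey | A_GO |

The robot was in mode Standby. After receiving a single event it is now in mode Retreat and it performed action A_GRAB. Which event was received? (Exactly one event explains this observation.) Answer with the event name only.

evStop

try evDone: (Standby, evDone) → (Hold, A_GRAB)
try evTimeout: (Standby, evTimeout) → (Standby, A_GRAB)
try evStop: (Standby, evStop) → (Retreat, A_GRAB)  ← matches
try evStart: (Standby, evStart) → (Standby, A_GRAB)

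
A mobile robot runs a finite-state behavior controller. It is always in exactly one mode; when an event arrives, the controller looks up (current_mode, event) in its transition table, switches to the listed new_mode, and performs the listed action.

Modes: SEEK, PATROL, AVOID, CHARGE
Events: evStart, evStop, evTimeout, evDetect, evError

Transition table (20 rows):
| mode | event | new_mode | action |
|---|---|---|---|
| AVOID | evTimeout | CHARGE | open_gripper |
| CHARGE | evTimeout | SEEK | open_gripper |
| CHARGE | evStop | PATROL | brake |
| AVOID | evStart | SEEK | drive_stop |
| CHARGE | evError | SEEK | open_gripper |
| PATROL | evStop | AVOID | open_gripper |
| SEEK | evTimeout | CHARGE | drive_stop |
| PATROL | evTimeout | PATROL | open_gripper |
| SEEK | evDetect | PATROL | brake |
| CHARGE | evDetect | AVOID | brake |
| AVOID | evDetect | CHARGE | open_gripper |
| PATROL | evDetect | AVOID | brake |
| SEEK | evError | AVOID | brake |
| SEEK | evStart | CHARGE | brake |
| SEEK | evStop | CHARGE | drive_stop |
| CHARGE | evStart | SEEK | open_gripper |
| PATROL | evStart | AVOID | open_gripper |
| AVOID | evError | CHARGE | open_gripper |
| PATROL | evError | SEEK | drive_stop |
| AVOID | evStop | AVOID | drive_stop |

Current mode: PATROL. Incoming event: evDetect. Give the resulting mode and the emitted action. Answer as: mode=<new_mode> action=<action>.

current mode = PATROL; filter table to that mode:
  (PATROL, evStop) → (AVOID, open_gripper)
  (PATROL, evTimeout) → (PATROL, open_gripper)
  (PATROL, evDetect) → (AVOID, brake)  ← event matches
  (PATROL, evStart) → (AVOID, open_gripper)
  (PATROL, evError) → (SEEK, drive_stop)
event = evDetect selects (AVOID, brake)

mode=AVOID action=brake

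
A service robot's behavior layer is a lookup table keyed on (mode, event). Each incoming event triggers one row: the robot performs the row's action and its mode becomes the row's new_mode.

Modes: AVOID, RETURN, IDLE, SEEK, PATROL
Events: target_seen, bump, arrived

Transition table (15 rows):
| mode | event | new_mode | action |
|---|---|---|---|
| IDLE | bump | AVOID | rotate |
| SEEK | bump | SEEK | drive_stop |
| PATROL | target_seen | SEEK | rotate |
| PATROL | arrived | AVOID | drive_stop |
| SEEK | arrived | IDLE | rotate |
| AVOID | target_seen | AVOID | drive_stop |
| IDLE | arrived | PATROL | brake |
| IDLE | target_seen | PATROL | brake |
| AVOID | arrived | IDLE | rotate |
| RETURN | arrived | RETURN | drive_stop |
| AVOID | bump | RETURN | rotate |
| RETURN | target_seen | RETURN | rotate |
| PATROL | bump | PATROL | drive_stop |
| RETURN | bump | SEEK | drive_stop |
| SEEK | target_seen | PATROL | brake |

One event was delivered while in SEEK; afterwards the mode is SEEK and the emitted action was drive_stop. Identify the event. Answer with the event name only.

bump

try target_seen: (SEEK, target_seen) → (PATROL, brake)
try bump: (SEEK, bump) → (SEEK, drive_stop)  ← matches
try arrived: (SEEK, arrived) → (IDLE, rotate)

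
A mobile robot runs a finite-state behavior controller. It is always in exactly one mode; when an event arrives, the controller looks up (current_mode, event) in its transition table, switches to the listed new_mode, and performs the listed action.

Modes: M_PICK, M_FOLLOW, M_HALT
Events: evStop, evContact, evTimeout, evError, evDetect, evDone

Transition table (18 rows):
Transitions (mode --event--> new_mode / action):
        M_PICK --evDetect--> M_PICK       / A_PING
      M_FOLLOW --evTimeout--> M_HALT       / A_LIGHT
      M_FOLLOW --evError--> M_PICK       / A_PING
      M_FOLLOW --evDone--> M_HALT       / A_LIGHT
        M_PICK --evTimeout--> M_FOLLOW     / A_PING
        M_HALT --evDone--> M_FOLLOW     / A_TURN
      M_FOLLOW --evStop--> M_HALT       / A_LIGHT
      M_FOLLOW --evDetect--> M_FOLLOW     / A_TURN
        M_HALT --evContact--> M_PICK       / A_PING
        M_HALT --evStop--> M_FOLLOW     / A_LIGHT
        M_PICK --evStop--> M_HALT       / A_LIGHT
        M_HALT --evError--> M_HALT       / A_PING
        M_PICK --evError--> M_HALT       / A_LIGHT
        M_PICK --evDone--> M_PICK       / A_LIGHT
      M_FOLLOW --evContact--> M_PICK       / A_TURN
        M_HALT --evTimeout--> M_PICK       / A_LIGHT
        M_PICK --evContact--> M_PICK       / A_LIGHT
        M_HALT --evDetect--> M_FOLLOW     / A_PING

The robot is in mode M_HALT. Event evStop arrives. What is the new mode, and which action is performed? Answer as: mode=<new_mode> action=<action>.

current mode = M_HALT; filter table to that mode:
  (M_HALT, evDone) → (M_FOLLOW, A_TURN)
  (M_HALT, evContact) → (M_PICK, A_PING)
  (M_HALT, evStop) → (M_FOLLOW, A_LIGHT)  ← event matches
  (M_HALT, evError) → (M_HALT, A_PING)
  (M_HALT, evTimeout) → (M_PICK, A_LIGHT)
  (M_HALT, evDetect) → (M_FOLLOW, A_PING)
event = evStop selects (M_FOLLOW, A_LIGHT)

mode=M_FOLLOW action=A_LIGHT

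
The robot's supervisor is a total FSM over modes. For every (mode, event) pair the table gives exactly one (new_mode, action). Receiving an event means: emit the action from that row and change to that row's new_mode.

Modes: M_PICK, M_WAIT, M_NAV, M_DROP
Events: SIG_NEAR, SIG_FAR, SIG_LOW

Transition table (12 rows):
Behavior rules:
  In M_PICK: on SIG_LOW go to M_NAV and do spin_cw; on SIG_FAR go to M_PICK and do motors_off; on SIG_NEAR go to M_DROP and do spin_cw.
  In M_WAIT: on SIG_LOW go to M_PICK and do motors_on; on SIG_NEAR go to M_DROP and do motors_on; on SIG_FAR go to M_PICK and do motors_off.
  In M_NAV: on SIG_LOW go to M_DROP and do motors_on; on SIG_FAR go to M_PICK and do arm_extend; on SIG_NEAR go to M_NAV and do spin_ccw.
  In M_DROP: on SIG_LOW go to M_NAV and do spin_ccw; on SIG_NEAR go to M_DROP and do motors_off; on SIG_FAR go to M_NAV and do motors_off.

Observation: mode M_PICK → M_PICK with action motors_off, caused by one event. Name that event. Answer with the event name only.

try SIG_NEAR: (M_PICK, SIG_NEAR) → (M_DROP, spin_cw)
try SIG_FAR: (M_PICK, SIG_FAR) → (M_PICK, motors_off)  ← matches
try SIG_LOW: (M_PICK, SIG_LOW) → (M_NAV, spin_cw)

SIG_FAR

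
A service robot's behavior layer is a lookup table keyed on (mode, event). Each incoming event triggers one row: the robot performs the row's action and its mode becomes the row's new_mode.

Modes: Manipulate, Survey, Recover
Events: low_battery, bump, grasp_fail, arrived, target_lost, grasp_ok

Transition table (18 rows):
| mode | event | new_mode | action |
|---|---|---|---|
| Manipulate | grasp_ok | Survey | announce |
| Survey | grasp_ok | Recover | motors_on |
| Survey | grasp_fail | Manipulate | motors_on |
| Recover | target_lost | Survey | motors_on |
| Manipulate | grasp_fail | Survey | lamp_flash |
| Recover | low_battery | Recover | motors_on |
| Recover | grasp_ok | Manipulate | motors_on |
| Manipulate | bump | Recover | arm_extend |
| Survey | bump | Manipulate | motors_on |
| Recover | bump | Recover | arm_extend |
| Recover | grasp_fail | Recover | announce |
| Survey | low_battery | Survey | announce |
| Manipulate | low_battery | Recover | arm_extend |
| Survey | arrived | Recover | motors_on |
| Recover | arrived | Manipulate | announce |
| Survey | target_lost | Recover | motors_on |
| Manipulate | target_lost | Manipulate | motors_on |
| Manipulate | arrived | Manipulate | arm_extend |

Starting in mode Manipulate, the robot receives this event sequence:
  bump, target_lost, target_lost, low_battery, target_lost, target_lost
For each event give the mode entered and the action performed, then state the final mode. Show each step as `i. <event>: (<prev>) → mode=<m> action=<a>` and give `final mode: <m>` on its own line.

1. bump: (Manipulate) → mode=Recover action=arm_extend
2. target_lost: (Recover) → mode=Survey action=motors_on
3. target_lost: (Survey) → mode=Recover action=motors_on
4. low_battery: (Recover) → mode=Recover action=motors_on
5. target_lost: (Recover) → mode=Survey action=motors_on
6. target_lost: (Survey) → mode=Recover action=motors_on

final mode: Recover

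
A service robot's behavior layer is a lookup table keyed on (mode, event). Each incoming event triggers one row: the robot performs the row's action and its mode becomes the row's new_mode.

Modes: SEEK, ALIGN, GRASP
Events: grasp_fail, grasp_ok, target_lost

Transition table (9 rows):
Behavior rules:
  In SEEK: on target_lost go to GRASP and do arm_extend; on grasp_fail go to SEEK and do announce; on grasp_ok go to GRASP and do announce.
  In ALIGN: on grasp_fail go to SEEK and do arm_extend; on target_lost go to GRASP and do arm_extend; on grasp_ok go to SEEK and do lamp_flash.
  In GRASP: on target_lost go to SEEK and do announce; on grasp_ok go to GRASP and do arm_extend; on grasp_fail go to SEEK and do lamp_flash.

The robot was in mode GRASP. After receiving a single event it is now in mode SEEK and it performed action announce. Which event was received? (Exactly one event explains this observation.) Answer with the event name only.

try grasp_fail: (GRASP, grasp_fail) → (SEEK, lamp_flash)
try grasp_ok: (GRASP, grasp_ok) → (GRASP, arm_extend)
try target_lost: (GRASP, target_lost) → (SEEK, announce)  ← matches

target_lost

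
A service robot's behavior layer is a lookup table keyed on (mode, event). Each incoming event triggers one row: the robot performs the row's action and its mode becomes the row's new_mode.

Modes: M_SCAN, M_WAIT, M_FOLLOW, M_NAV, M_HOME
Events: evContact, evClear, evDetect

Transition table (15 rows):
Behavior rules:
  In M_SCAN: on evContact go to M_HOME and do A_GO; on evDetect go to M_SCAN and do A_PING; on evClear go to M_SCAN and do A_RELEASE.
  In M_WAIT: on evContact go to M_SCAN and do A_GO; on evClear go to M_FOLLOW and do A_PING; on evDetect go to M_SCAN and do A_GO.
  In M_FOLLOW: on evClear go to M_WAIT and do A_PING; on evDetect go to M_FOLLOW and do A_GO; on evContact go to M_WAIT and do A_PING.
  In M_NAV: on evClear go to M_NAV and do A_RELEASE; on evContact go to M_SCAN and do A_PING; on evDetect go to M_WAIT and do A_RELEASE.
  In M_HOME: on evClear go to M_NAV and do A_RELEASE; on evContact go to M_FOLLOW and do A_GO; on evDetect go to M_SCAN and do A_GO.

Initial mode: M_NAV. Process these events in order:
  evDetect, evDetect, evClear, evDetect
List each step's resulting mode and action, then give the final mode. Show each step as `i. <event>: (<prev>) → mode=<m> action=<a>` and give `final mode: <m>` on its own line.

1. evDetect: (M_NAV) → mode=M_WAIT action=A_RELEASE
2. evDetect: (M_WAIT) → mode=M_SCAN action=A_GO
3. evClear: (M_SCAN) → mode=M_SCAN action=A_RELEASE
4. evDetect: (M_SCAN) → mode=M_SCAN action=A_PING

final mode: M_SCAN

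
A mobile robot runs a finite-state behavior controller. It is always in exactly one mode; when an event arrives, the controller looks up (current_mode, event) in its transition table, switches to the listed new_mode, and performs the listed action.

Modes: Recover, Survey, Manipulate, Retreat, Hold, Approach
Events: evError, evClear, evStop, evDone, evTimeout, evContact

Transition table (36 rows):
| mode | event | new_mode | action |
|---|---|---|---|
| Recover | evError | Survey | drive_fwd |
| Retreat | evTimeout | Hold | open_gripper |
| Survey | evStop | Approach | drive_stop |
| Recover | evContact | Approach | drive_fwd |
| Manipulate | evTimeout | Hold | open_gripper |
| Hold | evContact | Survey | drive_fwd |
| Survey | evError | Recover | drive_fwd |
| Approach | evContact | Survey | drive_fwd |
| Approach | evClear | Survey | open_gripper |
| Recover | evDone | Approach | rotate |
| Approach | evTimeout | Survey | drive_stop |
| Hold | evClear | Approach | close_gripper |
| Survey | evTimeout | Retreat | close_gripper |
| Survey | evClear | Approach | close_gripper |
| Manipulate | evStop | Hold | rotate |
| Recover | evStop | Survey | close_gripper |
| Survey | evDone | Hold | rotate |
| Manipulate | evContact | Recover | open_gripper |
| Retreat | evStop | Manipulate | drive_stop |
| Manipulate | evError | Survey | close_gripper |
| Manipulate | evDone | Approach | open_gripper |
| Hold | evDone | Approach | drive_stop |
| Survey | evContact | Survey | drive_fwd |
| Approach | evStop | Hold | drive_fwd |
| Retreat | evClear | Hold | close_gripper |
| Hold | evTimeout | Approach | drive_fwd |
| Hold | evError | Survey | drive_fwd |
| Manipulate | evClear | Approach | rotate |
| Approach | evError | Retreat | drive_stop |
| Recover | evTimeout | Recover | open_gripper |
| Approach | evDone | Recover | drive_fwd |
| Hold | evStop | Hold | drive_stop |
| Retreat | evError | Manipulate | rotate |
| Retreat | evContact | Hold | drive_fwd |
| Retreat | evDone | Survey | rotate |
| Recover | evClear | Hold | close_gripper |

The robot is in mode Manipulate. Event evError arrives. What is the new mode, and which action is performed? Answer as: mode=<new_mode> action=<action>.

mode=Survey action=close_gripper

current mode = Manipulate; filter table to that mode:
  (Manipulate, evTimeout) → (Hold, open_gripper)
  (Manipulate, evStop) → (Hold, rotate)
  (Manipulate, evContact) → (Recover, open_gripper)
  (Manipulate, evError) → (Survey, close_gripper)  ← event matches
  (Manipulate, evDone) → (Approach, open_gripper)
  (Manipulate, evClear) → (Approach, rotate)
event = evError selects (Survey, close_gripper)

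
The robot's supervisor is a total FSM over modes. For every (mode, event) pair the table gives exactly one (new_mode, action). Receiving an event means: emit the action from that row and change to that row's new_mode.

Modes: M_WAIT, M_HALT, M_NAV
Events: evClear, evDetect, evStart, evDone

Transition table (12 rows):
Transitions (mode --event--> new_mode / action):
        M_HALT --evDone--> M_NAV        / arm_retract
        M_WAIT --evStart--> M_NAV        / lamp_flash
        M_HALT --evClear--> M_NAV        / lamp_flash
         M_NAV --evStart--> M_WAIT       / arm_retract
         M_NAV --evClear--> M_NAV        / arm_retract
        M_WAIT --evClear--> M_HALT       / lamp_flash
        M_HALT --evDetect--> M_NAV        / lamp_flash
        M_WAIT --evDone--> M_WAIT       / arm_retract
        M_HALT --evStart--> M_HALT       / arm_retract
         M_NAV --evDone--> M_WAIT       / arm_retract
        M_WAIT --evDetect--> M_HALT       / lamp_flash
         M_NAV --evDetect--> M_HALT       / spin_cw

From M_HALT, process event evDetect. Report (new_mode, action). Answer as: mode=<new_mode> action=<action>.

mode=M_NAV action=lamp_flash

current mode = M_HALT; filter table to that mode:
  (M_HALT, evDone) → (M_NAV, arm_retract)
  (M_HALT, evClear) → (M_NAV, lamp_flash)
  (M_HALT, evDetect) → (M_NAV, lamp_flash)  ← event matches
  (M_HALT, evStart) → (M_HALT, arm_retract)
event = evDetect selects (M_NAV, lamp_flash)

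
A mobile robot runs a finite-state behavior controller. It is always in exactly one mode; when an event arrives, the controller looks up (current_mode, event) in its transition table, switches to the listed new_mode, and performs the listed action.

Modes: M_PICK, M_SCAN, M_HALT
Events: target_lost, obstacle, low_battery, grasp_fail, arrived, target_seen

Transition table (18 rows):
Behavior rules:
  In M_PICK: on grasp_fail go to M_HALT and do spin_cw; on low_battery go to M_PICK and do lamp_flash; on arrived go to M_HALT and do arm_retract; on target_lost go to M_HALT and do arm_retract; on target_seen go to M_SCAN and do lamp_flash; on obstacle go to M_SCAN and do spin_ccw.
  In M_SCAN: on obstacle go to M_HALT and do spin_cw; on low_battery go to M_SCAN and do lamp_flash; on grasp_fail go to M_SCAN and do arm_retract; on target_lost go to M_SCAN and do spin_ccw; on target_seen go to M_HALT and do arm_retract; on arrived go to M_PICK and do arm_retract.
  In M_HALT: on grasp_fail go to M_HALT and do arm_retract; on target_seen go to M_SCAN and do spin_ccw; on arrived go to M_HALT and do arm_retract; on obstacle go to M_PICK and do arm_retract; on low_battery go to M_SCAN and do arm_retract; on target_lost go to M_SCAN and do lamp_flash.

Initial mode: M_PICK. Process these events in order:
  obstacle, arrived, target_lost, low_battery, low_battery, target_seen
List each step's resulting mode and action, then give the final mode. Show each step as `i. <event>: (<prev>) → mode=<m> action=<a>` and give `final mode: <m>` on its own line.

1. obstacle: (M_PICK) → mode=M_SCAN action=spin_ccw
2. arrived: (M_SCAN) → mode=M_PICK action=arm_retract
3. target_lost: (M_PICK) → mode=M_HALT action=arm_retract
4. low_battery: (M_HALT) → mode=M_SCAN action=arm_retract
5. low_battery: (M_SCAN) → mode=M_SCAN action=lamp_flash
6. target_seen: (M_SCAN) → mode=M_HALT action=arm_retract

final mode: M_HALT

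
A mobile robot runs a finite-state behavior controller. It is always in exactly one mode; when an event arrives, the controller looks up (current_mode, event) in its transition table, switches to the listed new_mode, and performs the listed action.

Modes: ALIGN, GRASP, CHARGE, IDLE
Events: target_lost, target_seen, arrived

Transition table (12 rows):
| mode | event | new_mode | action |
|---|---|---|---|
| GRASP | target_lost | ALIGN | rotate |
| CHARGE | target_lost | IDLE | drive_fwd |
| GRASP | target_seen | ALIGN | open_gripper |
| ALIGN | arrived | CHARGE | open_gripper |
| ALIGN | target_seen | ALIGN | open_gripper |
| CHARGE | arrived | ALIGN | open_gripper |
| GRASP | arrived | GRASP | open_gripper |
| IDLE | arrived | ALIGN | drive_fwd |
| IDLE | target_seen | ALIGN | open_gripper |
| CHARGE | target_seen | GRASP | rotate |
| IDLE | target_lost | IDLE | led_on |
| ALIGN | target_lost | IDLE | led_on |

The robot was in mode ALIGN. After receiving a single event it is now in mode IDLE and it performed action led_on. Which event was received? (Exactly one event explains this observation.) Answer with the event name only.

target_lost

try target_lost: (ALIGN, target_lost) → (IDLE, led_on)  ← matches
try target_seen: (ALIGN, target_seen) → (ALIGN, open_gripper)
try arrived: (ALIGN, arrived) → (CHARGE, open_gripper)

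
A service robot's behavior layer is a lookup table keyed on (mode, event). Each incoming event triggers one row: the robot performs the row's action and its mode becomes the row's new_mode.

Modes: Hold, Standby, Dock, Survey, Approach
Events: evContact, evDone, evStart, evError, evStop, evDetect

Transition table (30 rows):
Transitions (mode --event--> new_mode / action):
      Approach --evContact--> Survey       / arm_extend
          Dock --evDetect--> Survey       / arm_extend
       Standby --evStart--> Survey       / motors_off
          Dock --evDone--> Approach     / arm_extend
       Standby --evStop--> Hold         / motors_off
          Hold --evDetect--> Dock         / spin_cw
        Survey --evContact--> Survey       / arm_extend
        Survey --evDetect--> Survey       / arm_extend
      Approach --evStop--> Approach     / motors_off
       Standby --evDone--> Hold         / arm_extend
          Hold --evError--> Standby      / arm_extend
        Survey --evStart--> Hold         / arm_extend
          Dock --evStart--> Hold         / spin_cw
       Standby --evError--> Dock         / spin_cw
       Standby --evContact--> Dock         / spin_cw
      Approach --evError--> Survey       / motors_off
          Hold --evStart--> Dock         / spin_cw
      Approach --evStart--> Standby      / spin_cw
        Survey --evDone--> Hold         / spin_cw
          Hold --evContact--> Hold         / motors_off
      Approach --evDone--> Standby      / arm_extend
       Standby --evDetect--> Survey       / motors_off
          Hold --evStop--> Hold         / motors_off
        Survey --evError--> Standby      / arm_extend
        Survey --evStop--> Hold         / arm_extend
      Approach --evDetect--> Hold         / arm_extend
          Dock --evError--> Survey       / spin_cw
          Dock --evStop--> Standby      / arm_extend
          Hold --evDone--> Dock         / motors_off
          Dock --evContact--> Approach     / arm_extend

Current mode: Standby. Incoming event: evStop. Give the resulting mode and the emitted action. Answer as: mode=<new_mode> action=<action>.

current mode = Standby; filter table to that mode:
  (Standby, evStart) → (Survey, motors_off)
  (Standby, evStop) → (Hold, motors_off)  ← event matches
  (Standby, evDone) → (Hold, arm_extend)
  (Standby, evError) → (Dock, spin_cw)
  (Standby, evContact) → (Dock, spin_cw)
  (Standby, evDetect) → (Survey, motors_off)
event = evStop selects (Hold, motors_off)

mode=Hold action=motors_off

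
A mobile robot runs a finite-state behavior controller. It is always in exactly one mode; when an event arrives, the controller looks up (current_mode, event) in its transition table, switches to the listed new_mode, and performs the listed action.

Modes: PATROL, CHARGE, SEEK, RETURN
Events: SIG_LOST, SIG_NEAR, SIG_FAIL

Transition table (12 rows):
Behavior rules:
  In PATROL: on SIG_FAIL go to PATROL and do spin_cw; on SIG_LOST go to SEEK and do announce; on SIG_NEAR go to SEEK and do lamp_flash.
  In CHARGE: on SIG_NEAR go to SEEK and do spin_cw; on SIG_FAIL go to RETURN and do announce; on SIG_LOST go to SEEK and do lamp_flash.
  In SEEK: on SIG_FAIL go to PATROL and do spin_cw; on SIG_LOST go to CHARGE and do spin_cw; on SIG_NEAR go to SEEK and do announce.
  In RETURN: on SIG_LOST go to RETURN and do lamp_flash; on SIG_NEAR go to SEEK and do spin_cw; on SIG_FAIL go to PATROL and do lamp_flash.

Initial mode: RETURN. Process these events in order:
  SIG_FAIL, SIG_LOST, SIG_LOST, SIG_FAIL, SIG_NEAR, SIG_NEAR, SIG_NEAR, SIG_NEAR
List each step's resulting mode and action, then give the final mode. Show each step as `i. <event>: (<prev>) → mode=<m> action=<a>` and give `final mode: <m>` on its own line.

1. SIG_FAIL: (RETURN) → mode=PATROL action=lamp_flash
2. SIG_LOST: (PATROL) → mode=SEEK action=announce
3. SIG_LOST: (SEEK) → mode=CHARGE action=spin_cw
4. SIG_FAIL: (CHARGE) → mode=RETURN action=announce
5. SIG_NEAR: (RETURN) → mode=SEEK action=spin_cw
6. SIG_NEAR: (SEEK) → mode=SEEK action=announce
7. SIG_NEAR: (SEEK) → mode=SEEK action=announce
8. SIG_NEAR: (SEEK) → mode=SEEK action=announce

final mode: SEEK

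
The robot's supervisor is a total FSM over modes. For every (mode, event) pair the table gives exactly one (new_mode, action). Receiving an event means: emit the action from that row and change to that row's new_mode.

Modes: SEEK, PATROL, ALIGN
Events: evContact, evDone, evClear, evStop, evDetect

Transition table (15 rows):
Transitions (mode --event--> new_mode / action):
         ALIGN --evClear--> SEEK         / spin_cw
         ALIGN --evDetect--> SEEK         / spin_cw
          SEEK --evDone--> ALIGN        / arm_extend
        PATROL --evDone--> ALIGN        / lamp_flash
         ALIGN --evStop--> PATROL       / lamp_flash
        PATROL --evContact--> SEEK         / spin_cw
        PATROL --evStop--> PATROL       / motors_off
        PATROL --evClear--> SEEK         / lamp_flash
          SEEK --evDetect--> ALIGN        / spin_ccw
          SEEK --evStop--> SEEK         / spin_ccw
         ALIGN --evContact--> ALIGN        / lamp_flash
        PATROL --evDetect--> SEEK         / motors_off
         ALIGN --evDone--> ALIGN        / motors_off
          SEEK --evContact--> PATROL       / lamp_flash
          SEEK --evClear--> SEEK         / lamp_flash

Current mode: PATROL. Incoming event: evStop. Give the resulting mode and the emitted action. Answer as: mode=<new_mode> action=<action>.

current mode = PATROL; filter table to that mode:
  (PATROL, evDone) → (ALIGN, lamp_flash)
  (PATROL, evContact) → (SEEK, spin_cw)
  (PATROL, evStop) → (PATROL, motors_off)  ← event matches
  (PATROL, evClear) → (SEEK, lamp_flash)
  (PATROL, evDetect) → (SEEK, motors_off)
event = evStop selects (PATROL, motors_off)

mode=PATROL action=motors_off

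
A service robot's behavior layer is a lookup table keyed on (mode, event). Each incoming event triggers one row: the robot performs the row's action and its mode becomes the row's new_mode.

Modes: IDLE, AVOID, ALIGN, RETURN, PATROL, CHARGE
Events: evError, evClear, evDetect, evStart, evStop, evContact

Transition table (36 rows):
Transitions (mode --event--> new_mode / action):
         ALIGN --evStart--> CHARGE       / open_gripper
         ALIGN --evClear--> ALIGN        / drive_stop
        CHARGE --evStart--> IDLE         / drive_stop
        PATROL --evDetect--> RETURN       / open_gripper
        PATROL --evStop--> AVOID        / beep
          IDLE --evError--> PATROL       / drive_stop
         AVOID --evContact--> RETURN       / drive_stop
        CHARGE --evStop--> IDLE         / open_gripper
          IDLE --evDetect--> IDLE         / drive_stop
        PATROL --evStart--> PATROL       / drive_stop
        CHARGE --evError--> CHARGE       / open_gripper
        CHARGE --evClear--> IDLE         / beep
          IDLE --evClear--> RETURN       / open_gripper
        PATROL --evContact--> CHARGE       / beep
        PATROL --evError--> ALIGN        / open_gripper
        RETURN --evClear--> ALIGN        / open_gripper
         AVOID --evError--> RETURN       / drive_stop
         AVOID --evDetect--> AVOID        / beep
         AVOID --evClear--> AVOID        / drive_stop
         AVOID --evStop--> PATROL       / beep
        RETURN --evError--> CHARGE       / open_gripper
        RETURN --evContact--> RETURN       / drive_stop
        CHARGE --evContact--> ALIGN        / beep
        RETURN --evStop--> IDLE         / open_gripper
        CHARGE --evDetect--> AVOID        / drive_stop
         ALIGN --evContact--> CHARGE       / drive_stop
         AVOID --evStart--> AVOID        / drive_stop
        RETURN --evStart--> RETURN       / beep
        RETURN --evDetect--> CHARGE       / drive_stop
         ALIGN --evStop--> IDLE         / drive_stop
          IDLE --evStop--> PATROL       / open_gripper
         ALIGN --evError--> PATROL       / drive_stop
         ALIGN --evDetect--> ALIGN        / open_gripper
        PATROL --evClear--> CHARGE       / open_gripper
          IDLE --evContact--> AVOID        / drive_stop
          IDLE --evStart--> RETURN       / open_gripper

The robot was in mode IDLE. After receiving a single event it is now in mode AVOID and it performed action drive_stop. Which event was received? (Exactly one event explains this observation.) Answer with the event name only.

try evError: (IDLE, evError) → (PATROL, drive_stop)
try evClear: (IDLE, evClear) → (RETURN, open_gripper)
try evDetect: (IDLE, evDetect) → (IDLE, drive_stop)
try evStart: (IDLE, evStart) → (RETURN, open_gripper)
try evStop: (IDLE, evStop) → (PATROL, open_gripper)
try evContact: (IDLE, evContact) → (AVOID, drive_stop)  ← matches

evContact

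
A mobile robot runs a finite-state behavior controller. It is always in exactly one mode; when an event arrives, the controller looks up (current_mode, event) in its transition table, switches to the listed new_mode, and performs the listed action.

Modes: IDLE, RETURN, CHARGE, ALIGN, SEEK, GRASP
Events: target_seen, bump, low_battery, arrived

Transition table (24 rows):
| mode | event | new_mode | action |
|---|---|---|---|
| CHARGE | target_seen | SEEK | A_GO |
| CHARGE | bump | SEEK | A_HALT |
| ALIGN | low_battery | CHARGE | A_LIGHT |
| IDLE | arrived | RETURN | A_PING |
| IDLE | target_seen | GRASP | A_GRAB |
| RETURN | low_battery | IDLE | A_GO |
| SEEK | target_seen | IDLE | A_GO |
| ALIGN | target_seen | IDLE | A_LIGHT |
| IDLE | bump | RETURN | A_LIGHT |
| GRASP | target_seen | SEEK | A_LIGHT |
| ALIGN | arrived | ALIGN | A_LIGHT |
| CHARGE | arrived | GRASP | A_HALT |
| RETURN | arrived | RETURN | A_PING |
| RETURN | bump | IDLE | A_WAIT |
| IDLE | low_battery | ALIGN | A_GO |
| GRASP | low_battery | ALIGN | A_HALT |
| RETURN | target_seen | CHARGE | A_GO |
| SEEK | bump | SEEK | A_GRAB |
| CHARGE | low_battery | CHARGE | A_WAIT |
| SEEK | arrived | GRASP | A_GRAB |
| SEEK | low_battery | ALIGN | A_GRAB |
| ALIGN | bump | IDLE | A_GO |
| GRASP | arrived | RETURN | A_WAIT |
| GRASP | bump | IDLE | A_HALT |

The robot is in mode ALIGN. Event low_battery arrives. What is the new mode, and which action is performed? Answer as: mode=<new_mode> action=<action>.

mode=CHARGE action=A_LIGHT

current mode = ALIGN; filter table to that mode:
  (ALIGN, low_battery) → (CHARGE, A_LIGHT)  ← event matches
  (ALIGN, target_seen) → (IDLE, A_LIGHT)
  (ALIGN, arrived) → (ALIGN, A_LIGHT)
  (ALIGN, bump) → (IDLE, A_GO)
event = low_battery selects (CHARGE, A_LIGHT)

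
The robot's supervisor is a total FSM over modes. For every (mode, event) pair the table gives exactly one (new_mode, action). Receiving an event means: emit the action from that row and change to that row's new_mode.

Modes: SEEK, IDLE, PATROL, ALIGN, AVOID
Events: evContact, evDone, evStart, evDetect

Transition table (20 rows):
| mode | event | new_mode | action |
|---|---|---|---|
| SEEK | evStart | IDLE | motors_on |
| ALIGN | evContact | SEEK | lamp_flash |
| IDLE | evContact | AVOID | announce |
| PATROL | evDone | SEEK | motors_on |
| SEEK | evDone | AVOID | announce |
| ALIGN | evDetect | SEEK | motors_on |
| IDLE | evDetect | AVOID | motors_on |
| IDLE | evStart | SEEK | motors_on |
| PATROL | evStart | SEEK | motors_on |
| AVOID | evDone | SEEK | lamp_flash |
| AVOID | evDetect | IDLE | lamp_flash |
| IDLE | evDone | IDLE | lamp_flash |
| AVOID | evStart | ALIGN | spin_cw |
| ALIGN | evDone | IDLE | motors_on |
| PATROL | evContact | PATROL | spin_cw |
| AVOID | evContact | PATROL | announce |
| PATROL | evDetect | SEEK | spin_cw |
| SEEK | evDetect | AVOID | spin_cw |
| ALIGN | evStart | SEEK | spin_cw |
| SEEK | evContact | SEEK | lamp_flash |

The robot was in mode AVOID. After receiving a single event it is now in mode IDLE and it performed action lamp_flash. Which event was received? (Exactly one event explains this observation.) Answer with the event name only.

try evContact: (AVOID, evContact) → (PATROL, announce)
try evDone: (AVOID, evDone) → (SEEK, lamp_flash)
try evStart: (AVOID, evStart) → (ALIGN, spin_cw)
try evDetect: (AVOID, evDetect) → (IDLE, lamp_flash)  ← matches

evDetect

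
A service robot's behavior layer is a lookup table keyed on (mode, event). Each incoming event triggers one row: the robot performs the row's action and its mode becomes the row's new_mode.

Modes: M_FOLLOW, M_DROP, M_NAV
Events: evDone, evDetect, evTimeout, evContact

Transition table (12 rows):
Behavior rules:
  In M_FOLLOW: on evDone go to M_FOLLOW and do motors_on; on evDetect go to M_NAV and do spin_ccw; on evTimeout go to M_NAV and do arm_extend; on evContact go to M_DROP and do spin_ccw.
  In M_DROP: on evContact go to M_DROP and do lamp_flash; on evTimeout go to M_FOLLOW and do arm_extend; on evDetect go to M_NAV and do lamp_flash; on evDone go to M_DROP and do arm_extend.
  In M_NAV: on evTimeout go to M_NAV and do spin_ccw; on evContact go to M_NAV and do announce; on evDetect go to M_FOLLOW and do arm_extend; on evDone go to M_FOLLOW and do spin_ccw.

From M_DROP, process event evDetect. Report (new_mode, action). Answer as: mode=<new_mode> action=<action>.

current mode = M_DROP; filter table to that mode:
  (M_DROP, evContact) → (M_DROP, lamp_flash)
  (M_DROP, evTimeout) → (M_FOLLOW, arm_extend)
  (M_DROP, evDetect) → (M_NAV, lamp_flash)  ← event matches
  (M_DROP, evDone) → (M_DROP, arm_extend)
event = evDetect selects (M_NAV, lamp_flash)

mode=M_NAV action=lamp_flash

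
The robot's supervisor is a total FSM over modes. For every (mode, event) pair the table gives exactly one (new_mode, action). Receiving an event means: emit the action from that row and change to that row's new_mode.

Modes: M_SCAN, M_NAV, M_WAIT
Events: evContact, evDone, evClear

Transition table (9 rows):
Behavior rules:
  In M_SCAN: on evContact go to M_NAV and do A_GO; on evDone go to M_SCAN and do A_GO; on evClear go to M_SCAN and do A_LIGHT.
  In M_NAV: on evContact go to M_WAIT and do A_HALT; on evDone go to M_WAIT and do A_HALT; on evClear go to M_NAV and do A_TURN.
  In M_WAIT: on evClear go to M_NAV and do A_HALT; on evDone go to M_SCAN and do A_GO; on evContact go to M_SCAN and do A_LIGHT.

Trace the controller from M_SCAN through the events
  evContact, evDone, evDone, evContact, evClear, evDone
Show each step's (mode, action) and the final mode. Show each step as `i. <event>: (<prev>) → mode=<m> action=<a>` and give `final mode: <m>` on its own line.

1. evContact: (M_SCAN) → mode=M_NAV action=A_GO
2. evDone: (M_NAV) → mode=M_WAIT action=A_HALT
3. evDone: (M_WAIT) → mode=M_SCAN action=A_GO
4. evContact: (M_SCAN) → mode=M_NAV action=A_GO
5. evClear: (M_NAV) → mode=M_NAV action=A_TURN
6. evDone: (M_NAV) → mode=M_WAIT action=A_HALT

final mode: M_WAIT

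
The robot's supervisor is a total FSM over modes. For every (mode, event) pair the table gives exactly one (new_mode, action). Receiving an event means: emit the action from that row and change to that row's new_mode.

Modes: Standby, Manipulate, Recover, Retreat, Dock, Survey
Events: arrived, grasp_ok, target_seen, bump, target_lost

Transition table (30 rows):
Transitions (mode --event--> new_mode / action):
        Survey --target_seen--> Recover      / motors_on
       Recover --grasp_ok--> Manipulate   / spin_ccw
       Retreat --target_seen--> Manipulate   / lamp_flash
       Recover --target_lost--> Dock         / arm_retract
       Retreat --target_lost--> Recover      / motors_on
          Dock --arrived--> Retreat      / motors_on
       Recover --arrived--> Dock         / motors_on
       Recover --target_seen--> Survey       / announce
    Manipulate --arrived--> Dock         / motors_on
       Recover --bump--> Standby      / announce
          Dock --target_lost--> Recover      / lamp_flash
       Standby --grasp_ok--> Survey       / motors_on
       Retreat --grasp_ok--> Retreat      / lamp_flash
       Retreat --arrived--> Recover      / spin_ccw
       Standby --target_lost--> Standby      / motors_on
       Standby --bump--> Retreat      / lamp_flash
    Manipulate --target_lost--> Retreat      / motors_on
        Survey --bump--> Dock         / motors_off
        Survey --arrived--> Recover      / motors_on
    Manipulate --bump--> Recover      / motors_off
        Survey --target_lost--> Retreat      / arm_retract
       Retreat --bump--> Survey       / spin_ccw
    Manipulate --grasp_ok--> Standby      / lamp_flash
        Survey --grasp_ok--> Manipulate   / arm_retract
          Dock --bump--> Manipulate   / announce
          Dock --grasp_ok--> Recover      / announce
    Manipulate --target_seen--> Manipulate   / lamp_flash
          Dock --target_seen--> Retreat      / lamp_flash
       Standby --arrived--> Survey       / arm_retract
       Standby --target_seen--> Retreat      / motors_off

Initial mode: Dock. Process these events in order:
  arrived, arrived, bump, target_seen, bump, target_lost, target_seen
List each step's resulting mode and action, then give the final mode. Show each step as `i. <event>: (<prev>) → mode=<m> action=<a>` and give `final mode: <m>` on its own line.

final mode: Manipulate

1. arrived: (Dock) → mode=Retreat action=motors_on
2. arrived: (Retreat) → mode=Recover action=spin_ccw
3. bump: (Recover) → mode=Standby action=announce
4. target_seen: (Standby) → mode=Retreat action=motors_off
5. bump: (Retreat) → mode=Survey action=spin_ccw
6. target_lost: (Survey) → mode=Retreat action=arm_retract
7. target_seen: (Retreat) → mode=Manipulate action=lamp_flash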